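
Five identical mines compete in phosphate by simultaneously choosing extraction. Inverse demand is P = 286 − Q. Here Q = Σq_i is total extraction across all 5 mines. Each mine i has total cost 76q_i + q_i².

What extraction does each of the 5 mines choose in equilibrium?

26.25

A representative mine's profit is π_i = q_i(286 − Q) − 76q_i − q_i², with Q = q_i + Σ_{j≠i} q_j.
First-order condition: 210 − 4q_i − Σ_{j≠i} q_j = 0.
With identical mines, set every q_j = q: then 210 − 4q − 4q = 0, i.e. q = 210/8 = 26.25.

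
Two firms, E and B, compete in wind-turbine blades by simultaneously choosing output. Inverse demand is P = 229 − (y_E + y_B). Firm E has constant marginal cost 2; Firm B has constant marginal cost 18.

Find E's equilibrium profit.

6561

Firm E's profit: π = y_E(229 − (y_E + y_B)) − 2y_E.
∂π/∂y_E = 227 − 2y_E − y_B = 0, so y_E = 113.5 − 0.5y_B.
By the same steps for B: y_B = 105.5 − 0.5y_E.
Substituting the second reaction function into the first: y_E = 113.5 − 0.5(105.5 − 0.5y_E), which gives 0.75y_E = 60.75 ⇒ y_E = 81.
Then y_B = 105.5 − 0.5·81 = 65.
Price P = 229 − 146 = 83.
E's profit: (83 − 2)·81 = 6561.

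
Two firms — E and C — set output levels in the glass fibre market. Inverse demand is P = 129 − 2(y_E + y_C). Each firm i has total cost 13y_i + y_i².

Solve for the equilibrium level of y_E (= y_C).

14.5

Firm E's profit: π = y_E(129 − 2(y_E + y_C)) − 13y_E − y_E².
∂π/∂y_E = 116 − 6y_E − 2y_C = 0, so y_E = 58/3 − (1/3)y_C.
The game is symmetric, so in equilibrium y_C = y_E: the reaction function gives (4/3)y_E = 58/3, hence y_E = 14.5.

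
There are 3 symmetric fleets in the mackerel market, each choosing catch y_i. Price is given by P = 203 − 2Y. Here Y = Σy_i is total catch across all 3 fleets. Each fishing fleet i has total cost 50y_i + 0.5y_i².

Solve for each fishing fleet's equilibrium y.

A representative fishing fleet's profit is π_i = y_i(203 − 2Y) − 50y_i − 0.5y_i², with Y = y_i + Σ_{j≠i} y_j.
First-order condition: 153 − 5y_i − 2Σ_{j≠i} y_j = 0.
In a symmetric equilibrium every fishing fleet chooses the same y, so Σ_{j≠i} y_j = 2y. The condition becomes 153 − 9y = 0, giving y = 153/9 = 17.

17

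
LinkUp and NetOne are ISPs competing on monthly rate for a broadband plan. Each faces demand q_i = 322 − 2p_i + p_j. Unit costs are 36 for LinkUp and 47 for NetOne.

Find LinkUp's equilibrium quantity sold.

193.6

LinkUp's profit: π = (p_{LinkUp} − 36)(322 − 2p_{LinkUp} + p_{NetOne}).
∂π/∂p_{LinkUp} = 394 − 4p_{LinkUp} + p_{NetOne} = 0 ⇒ p_{LinkUp} = 98.5 + 0.25p_{NetOne}.
Similarly p_{NetOne} = 104 + 0.25p_{LinkUp}.
Solving the two reaction functions simultaneously: (1 − (0.25)(0.25))p_{LinkUp} = 98.5 + 0.25·104, so 0.9375p_{LinkUp} = 124.5 and p_{LinkUp} = 132.8.
Then p_{NetOne} = 104 + 0.25·132.8 = 137.2.
q_{LinkUp} = 322 − 2·132.8 + 137.2 = 193.6.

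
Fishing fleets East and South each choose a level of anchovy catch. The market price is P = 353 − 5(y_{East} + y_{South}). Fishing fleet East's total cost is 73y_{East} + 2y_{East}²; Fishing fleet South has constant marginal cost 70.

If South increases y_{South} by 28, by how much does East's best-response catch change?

-10

Fishing fleet East's profit: π = y_{East}(353 − 5(y_{East} + y_{South})) − 73y_{East} − 2y_{East}².
∂π/∂y_{East} = 280 − 14y_{East} − 5y_{South} = 0, so y_{East} = 20 − (5/14)y_{South}.
The reaction-function slope is −5/14, so a 28-unit rise in y_{South} moves y_{East} by −5/14 × 28 = −10. East's best response falls — the actions are strategic substitutes.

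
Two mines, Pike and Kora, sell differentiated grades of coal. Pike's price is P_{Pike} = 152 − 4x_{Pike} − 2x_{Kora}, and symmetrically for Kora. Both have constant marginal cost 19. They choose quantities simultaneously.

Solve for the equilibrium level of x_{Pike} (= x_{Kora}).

13.3

Mine Pike's profit: π = x_{Pike}(152 − 4x_{Pike} − 2x_{Kora}) − 19x_{Pike}.
∂π/∂x_{Pike} = 133 − 8x_{Pike} − 2x_{Kora} = 0 ⇒ x_{Pike} = 16.625 − 0.25x_{Kora}.
The game is symmetric, so in equilibrium x_{Kora} = x_{Pike}: the reaction function gives 1.25x_{Pike} = 16.625, hence x_{Pike} = 13.3.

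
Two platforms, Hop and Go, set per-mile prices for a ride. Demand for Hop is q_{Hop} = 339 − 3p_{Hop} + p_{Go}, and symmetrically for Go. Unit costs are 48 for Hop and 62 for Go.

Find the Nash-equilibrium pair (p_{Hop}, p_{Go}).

97.8, 103.8

Hop's profit: π = (p_{Hop} − 48)(339 − 3p_{Hop} + p_{Go}).
∂π/∂p_{Hop} = 483 − 6p_{Hop} + p_{Go} = 0 ⇒ p_{Hop} = 80.5 + (1/6)p_{Go}.
Similarly p_{Go} = 87.5 + (1/6)p_{Hop}.
Solving the two reaction functions simultaneously: (1 − (1/6)(1/6))p_{Hop} = 80.5 + (1/6)·87.5, so (35/36)p_{Hop} = 1141/12 and p_{Hop} = 97.8.
Then p_{Go} = 87.5 + (1/6)·97.8 = 103.8.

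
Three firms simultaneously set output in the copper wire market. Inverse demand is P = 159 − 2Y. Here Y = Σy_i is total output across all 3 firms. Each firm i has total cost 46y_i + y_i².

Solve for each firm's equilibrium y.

A representative firm's profit is π_i = y_i(159 − 2Y) − 46y_i − y_i², with Y = y_i + Σ_{j≠i} y_j.
First-order condition: 113 − 6y_i − 2Σ_{j≠i} y_j = 0.
Imposing symmetry (y_j = y for all j) turns Σ_{j≠i} y_j into 2y, so 113 = 10y and y = 11.3.

11.3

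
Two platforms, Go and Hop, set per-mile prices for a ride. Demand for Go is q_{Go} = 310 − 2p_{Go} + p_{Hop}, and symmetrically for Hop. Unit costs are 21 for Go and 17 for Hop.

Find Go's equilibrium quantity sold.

191.6

Go's profit: π = (p_{Go} − 21)(310 − 2p_{Go} + p_{Hop}).
∂π/∂p_{Go} = 352 − 4p_{Go} + p_{Hop} = 0 ⇒ p_{Go} = 88 + 0.25p_{Hop}.
Similarly p_{Hop} = 86 + 0.25p_{Go}.
Substituting the second reaction function into the first: p_{Go} = 88 + 0.25(86 + 0.25p_{Go}), which gives 0.9375p_{Go} = 109.5 ⇒ p_{Go} = 116.8.
Then p_{Hop} = 86 + 0.25·116.8 = 115.2.
q_{Go} = 310 − 2·116.8 + 115.2 = 191.6.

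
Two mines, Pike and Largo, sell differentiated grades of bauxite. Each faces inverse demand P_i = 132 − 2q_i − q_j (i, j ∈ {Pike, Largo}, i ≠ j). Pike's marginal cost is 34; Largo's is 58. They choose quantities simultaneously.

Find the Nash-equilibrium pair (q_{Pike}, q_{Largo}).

21.2, 13.2

Mine Pike's profit: π = q_{Pike}(132 − 2q_{Pike} − q_{Largo}) − 34q_{Pike}.
∂π/∂q_{Pike} = 98 − 4q_{Pike} − q_{Largo} = 0 ⇒ q_{Pike} = 24.5 − 0.25q_{Largo}.
Similarly q_{Largo} = 18.5 − 0.25q_{Pike}.
Substituting the second reaction function into the first: q_{Pike} = 24.5 − 0.25(18.5 − 0.25q_{Pike}), which gives 0.9375q_{Pike} = 19.875 ⇒ q_{Pike} = 21.2.
Then q_{Largo} = 18.5 − 0.25·21.2 = 13.2.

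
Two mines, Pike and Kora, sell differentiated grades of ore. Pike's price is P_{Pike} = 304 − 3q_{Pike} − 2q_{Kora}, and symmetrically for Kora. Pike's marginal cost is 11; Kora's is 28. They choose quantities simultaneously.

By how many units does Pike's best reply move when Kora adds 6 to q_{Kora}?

Mine Pike's profit: π = q_{Pike}(304 − 3q_{Pike} − 2q_{Kora}) − 11q_{Pike}.
∂π/∂q_{Pike} = 293 − 6q_{Pike} − 2q_{Kora} = 0 ⇒ q_{Pike} = 293/6 − (1/3)q_{Kora}.
The reaction-function slope is −1/3, so a 6-unit rise in q_{Kora} moves q_{Pike} by −1/3 × 6 = −2. Pike's best response falls — the actions are strategic substitutes.

-2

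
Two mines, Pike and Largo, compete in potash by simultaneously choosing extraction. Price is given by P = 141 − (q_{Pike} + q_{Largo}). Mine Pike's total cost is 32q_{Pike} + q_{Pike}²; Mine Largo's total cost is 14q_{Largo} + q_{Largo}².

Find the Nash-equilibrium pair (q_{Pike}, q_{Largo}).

20.6, 26.6

Mine Pike's profit: π = q_{Pike}(141 − (q_{Pike} + q_{Largo})) − 32q_{Pike} − q_{Pike}².
∂π/∂q_{Pike} = 109 − 4q_{Pike} − q_{Largo} = 0, so q_{Pike} = 27.25 − 0.25q_{Largo}.
By the same steps for Largo: q_{Largo} = 31.75 − 0.25q_{Pike}.
Substituting the second reaction function into the first: q_{Pike} = 27.25 − 0.25(31.75 − 0.25q_{Pike}), which gives 0.9375q_{Pike} = 19.3125 ⇒ q_{Pike} = 20.6.
Then q_{Largo} = 31.75 − 0.25·20.6 = 26.6.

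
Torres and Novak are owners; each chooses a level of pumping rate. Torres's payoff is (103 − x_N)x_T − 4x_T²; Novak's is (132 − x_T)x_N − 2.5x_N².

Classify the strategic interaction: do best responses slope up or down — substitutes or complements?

Expanding Torres's payoff: 103x_T − x_Nx_T − 4x_T².
∂π/∂x_T = 103 − x_N − 8x_T = 0, so x_T = 12.875 − 0.125x_N.
The best-response slope dx_T/dx_N = −0.125 < 0: the reaction function is downward-sloping, so the choices are strategic substitutes.

strategic substitutes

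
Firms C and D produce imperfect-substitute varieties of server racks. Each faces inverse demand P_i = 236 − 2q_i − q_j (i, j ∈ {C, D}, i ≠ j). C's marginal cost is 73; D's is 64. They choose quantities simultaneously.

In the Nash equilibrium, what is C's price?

137

Firm C's profit: π = q_C(236 − 2q_C − q_D) − 73q_C.
∂π/∂q_C = 163 − 4q_C − q_D = 0 ⇒ q_C = 40.75 − 0.25q_D.
Similarly q_D = 43 − 0.25q_C.
Plugging q_D into C's best response: q_C = 40.75 − 0.25(43 − 0.25q_C) ⇒ 0.9375q_C = 30, so q_C = 32.
Then q_D = 43 − 0.25·32 = 35.
P_C = 236 − 2·32 − 35 = 137.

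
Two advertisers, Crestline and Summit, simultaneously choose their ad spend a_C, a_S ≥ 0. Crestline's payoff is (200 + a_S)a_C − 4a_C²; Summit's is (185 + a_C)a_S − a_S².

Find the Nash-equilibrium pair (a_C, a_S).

Expanding Crestline's payoff: 200a_C + a_Sa_C − 4a_C².
∂π/∂a_C = 200 + a_S − 8a_C = 0, so a_C = 25 + 0.125a_S.
Likewise for Summit: a_S = 92.5 + 0.5a_C.
Substituting the second reaction function into the first: a_C = 25 + 0.125(92.5 + 0.5a_C), which gives 0.9375a_C = 36.5625 ⇒ a_C = 39.
Then a_S = 92.5 + 0.5·39 = 112.

39, 112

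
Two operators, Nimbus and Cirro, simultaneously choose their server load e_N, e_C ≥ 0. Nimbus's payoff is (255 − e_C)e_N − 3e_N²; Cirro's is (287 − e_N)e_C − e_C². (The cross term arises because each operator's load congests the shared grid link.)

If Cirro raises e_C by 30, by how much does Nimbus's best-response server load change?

-5

Expanding Nimbus's payoff: 255e_N − e_Ce_N − 3e_N².
∂π/∂e_N = 255 − e_C − 6e_N = 0, so e_N = 42.5 − (1/6)e_C.
The reaction-function slope is −1/6, so a 30-unit rise in e_C moves e_N by −1/6 × 30 = −5. Nimbus's best response falls — the actions are strategic substitutes.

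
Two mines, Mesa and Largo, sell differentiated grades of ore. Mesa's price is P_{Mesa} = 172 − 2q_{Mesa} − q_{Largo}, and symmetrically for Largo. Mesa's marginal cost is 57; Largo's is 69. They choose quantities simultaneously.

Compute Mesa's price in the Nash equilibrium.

104.6

Mine Mesa's profit: π = q_{Mesa}(172 − 2q_{Mesa} − q_{Largo}) − 57q_{Mesa}.
∂π/∂q_{Mesa} = 115 − 4q_{Mesa} − q_{Largo} = 0 ⇒ q_{Mesa} = 28.75 − 0.25q_{Largo}.
Similarly q_{Largo} = 25.75 − 0.25q_{Mesa}.
Plugging q_{Largo} into Mesa's best response: q_{Mesa} = 28.75 − 0.25(25.75 − 0.25q_{Mesa}) ⇒ 0.9375q_{Mesa} = 22.3125, so q_{Mesa} = 23.8.
Then q_{Largo} = 25.75 − 0.25·23.8 = 19.8.
P_{Mesa} = 172 − 2·23.8 − 19.8 = 104.6.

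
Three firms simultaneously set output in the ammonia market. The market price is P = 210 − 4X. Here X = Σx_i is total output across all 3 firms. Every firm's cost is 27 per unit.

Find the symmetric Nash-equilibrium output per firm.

A representative firm's profit is π_i = x_i(210 − 4X) − 27x_i, with X = x_i + Σ_{j≠i} x_j.
First-order condition: 183 − 8x_i − 4Σ_{j≠i} x_j = 0.
In a symmetric equilibrium every firm chooses the same x, so Σ_{j≠i} x_j = 2x. The condition becomes 183 − 16x = 0, giving x = 183/16 = 11.4375.

11.4375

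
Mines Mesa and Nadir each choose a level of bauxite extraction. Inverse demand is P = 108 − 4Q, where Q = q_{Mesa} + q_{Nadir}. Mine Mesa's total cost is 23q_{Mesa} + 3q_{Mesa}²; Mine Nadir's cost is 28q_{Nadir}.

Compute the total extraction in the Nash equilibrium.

Mine Mesa's profit: π = q_{Mesa}(108 − 4(q_{Mesa} + q_{Nadir})) − 23q_{Mesa} − 3q_{Mesa}².
∂π/∂q_{Mesa} = 85 − 14q_{Mesa} − 4q_{Nadir} = 0, so q_{Mesa} = 85/14 − (2/7)q_{Nadir}.
For Nadir: ∂π/∂q_{Nadir} = 80 − 8q_{Nadir} − 4q_{Mesa} = 0 ⇒ q_{Nadir} = 10 − 0.5q_{Mesa}.
Plugging q_{Nadir} into Mesa's best response: q_{Mesa} = 85/14 − (2/7)(10 − 0.5q_{Mesa}) ⇒ (6/7)q_{Mesa} = 45/14, so q_{Mesa} = 3.75.
Then q_{Nadir} = 10 − 0.5·3.75 = 8.125.
Total extraction: 3.75 + 8.125 = 11.875.

11.875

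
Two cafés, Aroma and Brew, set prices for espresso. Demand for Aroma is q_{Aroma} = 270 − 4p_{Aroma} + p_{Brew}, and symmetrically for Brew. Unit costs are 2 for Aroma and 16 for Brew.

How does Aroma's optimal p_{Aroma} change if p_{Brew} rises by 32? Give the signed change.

Aroma's profit: π = (p_{Aroma} − 2)(270 − 4p_{Aroma} + p_{Brew}).
∂π/∂p_{Aroma} = 278 − 8p_{Aroma} + p_{Brew} = 0 ⇒ p_{Aroma} = 34.75 + 0.125p_{Brew}.
The reaction-function slope is 0.125, so a 32-unit rise in p_{Brew} moves p_{Aroma} by 0.125 × 32 = 4. Aroma's best response rises — the actions are strategic complements.

4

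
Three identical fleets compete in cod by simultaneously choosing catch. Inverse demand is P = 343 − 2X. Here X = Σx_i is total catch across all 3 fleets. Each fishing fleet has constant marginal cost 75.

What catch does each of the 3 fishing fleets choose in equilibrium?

A representative fishing fleet's profit is π_i = x_i(343 − 2X) − 75x_i, with X = x_i + Σ_{j≠i} x_j.
First-order condition: 268 − 4x_i − 2Σ_{j≠i} x_j = 0.
With identical fishing fleets, set every x_j = x: then 268 − 4x − 4x = 0, i.e. x = 268/8 = 33.5.

33.5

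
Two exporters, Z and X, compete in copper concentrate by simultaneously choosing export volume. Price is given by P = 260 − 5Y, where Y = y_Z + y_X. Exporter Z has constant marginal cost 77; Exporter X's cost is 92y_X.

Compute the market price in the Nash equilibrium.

143

Exporter Z's profit: π = y_Z(260 − 5(y_Z + y_X)) − 77y_Z.
∂π/∂y_Z = 183 − 10y_Z − 5y_X = 0, so y_Z = 18.3 − 0.5y_X.
By the same steps for X: y_X = 16.8 − 0.5y_Z.
Solving the two reaction functions simultaneously: (1 − (−0.5)(−0.5))y_Z = 18.3 − 0.5·16.8, so 0.75y_Z = 9.9 and y_Z = 13.2.
Then y_X = 16.8 − 0.5·13.2 = 10.2.
Equilibrium price: P = 260 − 5·23.4 = 143.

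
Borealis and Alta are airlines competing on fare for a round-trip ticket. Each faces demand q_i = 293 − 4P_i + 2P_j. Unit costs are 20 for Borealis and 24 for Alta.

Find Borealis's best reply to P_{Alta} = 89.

Borealis's profit: π = (P_{Borealis} − 20)(293 − 4P_{Borealis} + 2P_{Alta}).
∂π/∂P_{Borealis} = 373 − 8P_{Borealis} + 2P_{Alta} = 0 ⇒ P_{Borealis} = 46.625 + 0.25P_{Alta}.
At P_{Alta} = 89: P_{Borealis} = 46.625 + 0.25·89 = 68.875.

68.875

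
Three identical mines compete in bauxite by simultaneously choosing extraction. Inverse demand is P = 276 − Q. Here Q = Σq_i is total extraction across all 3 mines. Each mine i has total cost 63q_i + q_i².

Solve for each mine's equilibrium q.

35.5

A representative mine's profit is π_i = q_i(276 − Q) − 63q_i − q_i², with Q = q_i + Σ_{j≠i} q_j.
First-order condition: 213 − 4q_i − Σ_{j≠i} q_j = 0.
Imposing symmetry (q_j = q for all j) turns Σ_{j≠i} q_j into 2q, so 213 = 6q and q = 35.5.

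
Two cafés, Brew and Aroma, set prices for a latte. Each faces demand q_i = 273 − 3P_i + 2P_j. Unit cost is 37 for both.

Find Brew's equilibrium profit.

10443

Brew's profit: π = (P_{Brew} − 37)(273 − 3P_{Brew} + 2P_{Aroma}).
∂π/∂P_{Brew} = 384 − 6P_{Brew} + 2P_{Aroma} = 0 ⇒ P_{Brew} = 64 + (1/3)P_{Aroma}.
By symmetry P_{Aroma} = P_{Brew}; substituting into the reaction function, (2/3)P_{Brew} = 64 and P_{Brew} = 96.
q_{Brew} = 273 − 3·96 + 2·96 = 177.
Profit = (96 − 37)·177 = 10443.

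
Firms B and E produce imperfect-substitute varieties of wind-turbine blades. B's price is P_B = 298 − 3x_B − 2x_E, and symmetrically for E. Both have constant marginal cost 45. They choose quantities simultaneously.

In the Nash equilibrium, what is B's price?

Firm B's profit: π = x_B(298 − 3x_B − 2x_E) − 45x_B.
∂π/∂x_B = 253 − 6x_B − 2x_E = 0 ⇒ x_B = 253/6 − (1/3)x_E.
Setting x_B = x_E in the reaction function: x_B = 253/6 − (1/3)x_B, so x_B = (253/6) / (4/3) = 31.625.
P_B = 298 − 3·31.625 − 2·31.625 = 139.875.

139.875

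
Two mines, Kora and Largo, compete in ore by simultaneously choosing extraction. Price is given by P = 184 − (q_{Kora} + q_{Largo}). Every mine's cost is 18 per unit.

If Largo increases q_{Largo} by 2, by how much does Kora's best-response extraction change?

-1

Mine Kora's profit: π = q_{Kora}(184 − (q_{Kora} + q_{Largo})) − 18q_{Kora}.
∂π/∂q_{Kora} = 166 − 2q_{Kora} − q_{Largo} = 0, so q_{Kora} = 83 − 0.5q_{Largo}.
The reaction-function slope is −0.5, so a 2-unit rise in q_{Largo} moves q_{Kora} by −0.5 × 2 = −1. Kora's best response falls — the actions are strategic substitutes.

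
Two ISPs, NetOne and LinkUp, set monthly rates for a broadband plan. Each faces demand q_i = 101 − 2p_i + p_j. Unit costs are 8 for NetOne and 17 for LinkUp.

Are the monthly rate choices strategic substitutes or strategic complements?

strategic complements

NetOne's profit: π = (p_{NetOne} − 8)(101 − 2p_{NetOne} + p_{LinkUp}).
∂π/∂p_{NetOne} = 117 − 4p_{NetOne} + p_{LinkUp} = 0 ⇒ p_{NetOne} = 29.25 + 0.25p_{LinkUp}.
The best-response slope dp_{NetOne}/dp_{LinkUp} = 0.25 > 0: the reaction function is upward-sloping, so the choices are strategic complements.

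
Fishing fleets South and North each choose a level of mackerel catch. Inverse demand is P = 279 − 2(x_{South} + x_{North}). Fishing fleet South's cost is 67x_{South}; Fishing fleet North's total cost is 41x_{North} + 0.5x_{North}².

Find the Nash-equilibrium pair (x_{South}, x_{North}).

36.5, 33

Fishing fleet South's profit: π = x_{South}(279 − 2(x_{South} + x_{North})) − 67x_{South}.
∂π/∂x_{South} = 212 − 4x_{South} − 2x_{North} = 0, so x_{South} = 53 − 0.5x_{North}.
For North: ∂π/∂x_{North} = 238 − 5x_{North} − 2x_{South} = 0 ⇒ x_{North} = 47.6 − 0.4x_{South}.
Substituting the second reaction function into the first: x_{South} = 53 − 0.5(47.6 − 0.4x_{South}), which gives 0.8x_{South} = 29.2 ⇒ x_{South} = 36.5.
Then x_{North} = 47.6 − 0.4·36.5 = 33.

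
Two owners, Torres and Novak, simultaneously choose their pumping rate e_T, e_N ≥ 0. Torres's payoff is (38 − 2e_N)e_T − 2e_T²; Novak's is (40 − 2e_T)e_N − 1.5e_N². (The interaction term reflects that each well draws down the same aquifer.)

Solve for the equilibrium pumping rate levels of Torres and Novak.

4.25, 10.5

Expanding Torres's payoff: 38e_T − 2e_Ne_T − 2e_T².
∂π/∂e_T = 38 − 2e_N − 4e_T = 0, so e_T = 9.5 − 0.5e_N.
Likewise for Novak: e_N = 40/3 − (2/3)e_T.
Substituting the second reaction function into the first: e_T = 9.5 − 0.5(40/3 − (2/3)e_T), which gives (2/3)e_T = 17/6 ⇒ e_T = 4.25.
Then e_N = 40/3 − (2/3)·4.25 = 10.5.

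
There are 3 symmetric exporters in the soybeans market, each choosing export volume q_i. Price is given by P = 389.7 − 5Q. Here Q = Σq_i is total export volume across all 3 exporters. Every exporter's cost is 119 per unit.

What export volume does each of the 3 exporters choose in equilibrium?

A representative exporter's profit is π_i = q_i(389.7 − 5Q) − 119q_i, with Q = q_i + Σ_{j≠i} q_j.
First-order condition: 270.7 − 10q_i − 5Σ_{j≠i} q_j = 0.
With identical exporters, set every q_j = q: then 270.7 − 10q − 10q = 0, i.e. q = 270.7/20 = 13.535.

13.535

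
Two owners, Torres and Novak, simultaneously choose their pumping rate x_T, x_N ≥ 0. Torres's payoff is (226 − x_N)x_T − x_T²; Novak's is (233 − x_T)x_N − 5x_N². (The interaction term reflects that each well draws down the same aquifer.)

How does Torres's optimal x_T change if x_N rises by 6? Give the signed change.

Expanding Torres's payoff: 226x_T − x_Nx_T − x_T².
∂π/∂x_T = 226 − x_N − 2x_T = 0, so x_T = 113 − 0.5x_N.
The reaction-function slope is −0.5, so a 6-unit rise in x_N moves x_T by −0.5 × 6 = −3. Torres's best response falls — the actions are strategic substitutes.

-3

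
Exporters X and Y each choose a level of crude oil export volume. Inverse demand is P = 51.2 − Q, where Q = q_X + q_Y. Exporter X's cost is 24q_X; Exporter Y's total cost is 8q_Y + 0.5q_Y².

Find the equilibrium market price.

31.68

Exporter X's profit: π = q_X(51.2 − (q_X + q_Y)) − 24q_X.
∂π/∂q_X = 27.2 − 2q_X − q_Y = 0, so q_X = 13.6 − 0.5q_Y.
For Y: ∂π/∂q_Y = 43.2 − 3q_Y − q_X = 0 ⇒ q_Y = 14.4 − (1/3)q_X.
Plugging q_Y into X's best response: q_X = 13.6 − 0.5(14.4 − (1/3)q_X) ⇒ (5/6)q_X = 6.4, so q_X = 7.68.
Then q_Y = 14.4 − (1/3)·7.68 = 11.84.
Equilibrium price: P = 51.2 − 19.52 = 31.68.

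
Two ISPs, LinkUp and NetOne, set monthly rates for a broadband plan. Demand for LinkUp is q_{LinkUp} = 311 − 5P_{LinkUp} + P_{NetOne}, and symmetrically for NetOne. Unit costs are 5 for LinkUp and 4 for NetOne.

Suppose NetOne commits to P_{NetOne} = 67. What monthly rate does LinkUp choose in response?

40.3

LinkUp's profit: π = (P_{LinkUp} − 5)(311 − 5P_{LinkUp} + P_{NetOne}).
∂π/∂P_{LinkUp} = 336 − 10P_{LinkUp} + P_{NetOne} = 0 ⇒ P_{LinkUp} = 33.6 + 0.1P_{NetOne}.
At P_{NetOne} = 67: P_{LinkUp} = 33.6 + 0.1·67 = 40.3.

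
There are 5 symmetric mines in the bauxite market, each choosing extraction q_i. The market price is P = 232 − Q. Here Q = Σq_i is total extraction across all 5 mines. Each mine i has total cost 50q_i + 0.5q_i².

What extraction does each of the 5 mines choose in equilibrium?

A representative mine's profit is π_i = q_i(232 − Q) − 50q_i − 0.5q_i², with Q = q_i + Σ_{j≠i} q_j.
First-order condition: 182 − 3q_i − Σ_{j≠i} q_j = 0.
With identical mines, set every q_j = q: then 182 − 3q − 4q = 0, i.e. q = 182/7 = 26.

26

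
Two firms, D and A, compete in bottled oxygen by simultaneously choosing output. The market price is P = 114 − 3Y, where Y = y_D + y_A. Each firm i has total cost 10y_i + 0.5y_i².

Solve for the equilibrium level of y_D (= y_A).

10.4

Firm D's profit: π = y_D(114 − 3(y_D + y_A)) − 10y_D − 0.5y_D².
∂π/∂y_D = 104 − 7y_D − 3y_A = 0, so y_D = 104/7 − (3/7)y_A.
The game is symmetric, so in equilibrium y_A = y_D: the reaction function gives (10/7)y_D = 104/7, hence y_D = 10.4.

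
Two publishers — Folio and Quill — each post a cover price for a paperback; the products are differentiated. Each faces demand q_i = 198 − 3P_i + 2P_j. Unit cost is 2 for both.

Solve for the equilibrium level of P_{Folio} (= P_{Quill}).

51

Folio's profit: π = (P_{Folio} − 2)(198 − 3P_{Folio} + 2P_{Quill}).
∂π/∂P_{Folio} = 204 − 6P_{Folio} + 2P_{Quill} = 0 ⇒ P_{Folio} = 34 + (1/3)P_{Quill}.
By symmetry P_{Quill} = P_{Folio}; substituting into the reaction function, (2/3)P_{Folio} = 34 and P_{Folio} = 51.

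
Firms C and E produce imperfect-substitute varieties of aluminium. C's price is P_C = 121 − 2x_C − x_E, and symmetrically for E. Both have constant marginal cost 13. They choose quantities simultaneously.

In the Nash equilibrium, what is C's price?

Firm C's profit: π = x_C(121 − 2x_C − x_E) − 13x_C.
∂π/∂x_C = 108 − 4x_C − x_E = 0 ⇒ x_C = 27 − 0.25x_E.
By symmetry x_E = x_C; substituting into the reaction function, 1.25x_C = 27 and x_C = 21.6.
P_C = 121 − 2·21.6 − 21.6 = 56.2.

56.2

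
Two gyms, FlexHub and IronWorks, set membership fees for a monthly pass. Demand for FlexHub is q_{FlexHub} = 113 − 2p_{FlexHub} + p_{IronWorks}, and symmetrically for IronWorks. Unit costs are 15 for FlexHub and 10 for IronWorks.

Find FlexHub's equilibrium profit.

2048

FlexHub's profit: π = (p_{FlexHub} − 15)(113 − 2p_{FlexHub} + p_{IronWorks}).
∂π/∂p_{FlexHub} = 143 − 4p_{FlexHub} + p_{IronWorks} = 0 ⇒ p_{FlexHub} = 35.75 + 0.25p_{IronWorks}.
Similarly p_{IronWorks} = 33.25 + 0.25p_{FlexHub}.
Solving the two reaction functions simultaneously: (1 − (0.25)(0.25))p_{FlexHub} = 35.75 + 0.25·33.25, so 0.9375p_{FlexHub} = 44.0625 and p_{FlexHub} = 47.
Then p_{IronWorks} = 33.25 + 0.25·47 = 45.
q_{FlexHub} = 113 − 2·47 + 45 = 64.
Profit = (47 − 15)·64 = 2048.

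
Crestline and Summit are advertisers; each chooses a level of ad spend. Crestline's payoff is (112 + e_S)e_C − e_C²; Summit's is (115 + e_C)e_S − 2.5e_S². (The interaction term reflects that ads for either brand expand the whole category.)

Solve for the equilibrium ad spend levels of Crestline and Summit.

Expanding Crestline's payoff: 112e_C + e_Se_C − e_C².
∂π/∂e_C = 112 + e_S − 2e_C = 0, so e_C = 56 + 0.5e_S.
Likewise for Summit: e_S = 23 + 0.2e_C.
Substituting the second reaction function into the first: e_C = 56 + 0.5(23 + 0.2e_C), which gives 0.9e_C = 67.5 ⇒ e_C = 75.
Then e_S = 23 + 0.2·75 = 38.

75, 38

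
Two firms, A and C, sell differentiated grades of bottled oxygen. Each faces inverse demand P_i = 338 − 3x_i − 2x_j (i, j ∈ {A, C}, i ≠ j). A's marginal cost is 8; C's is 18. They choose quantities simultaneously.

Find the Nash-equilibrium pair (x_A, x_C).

41.875, 39.375

Firm A's profit: π = x_A(338 − 3x_A − 2x_C) − 8x_A.
∂π/∂x_A = 330 − 6x_A − 2x_C = 0 ⇒ x_A = 55 − (1/3)x_C.
Similarly x_C = 160/3 − (1/3)x_A.
Solving the two reaction functions simultaneously: (1 − (−1/3)(−1/3))x_A = 55 − (1/3)·(160/3), so (8/9)x_A = 335/9 and x_A = 41.875.
Then x_C = 160/3 − (1/3)·41.875 = 39.375.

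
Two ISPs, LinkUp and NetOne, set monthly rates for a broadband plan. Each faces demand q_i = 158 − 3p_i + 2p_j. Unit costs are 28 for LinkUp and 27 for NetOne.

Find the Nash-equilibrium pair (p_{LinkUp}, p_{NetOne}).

60.3125, 59.9375

LinkUp's profit: π = (p_{LinkUp} − 28)(158 − 3p_{LinkUp} + 2p_{NetOne}).
∂π/∂p_{LinkUp} = 242 − 6p_{LinkUp} + 2p_{NetOne} = 0 ⇒ p_{LinkUp} = 121/3 + (1/3)p_{NetOne}.
Similarly p_{NetOne} = 239/6 + (1/3)p_{LinkUp}.
Plugging p_{NetOne} into LinkUp's best response: p_{LinkUp} = 121/3 + (1/3)(239/6 + (1/3)p_{LinkUp}) ⇒ (8/9)p_{LinkUp} = 965/18, so p_{LinkUp} = 60.3125.
Then p_{NetOne} = 239/6 + (1/3)·60.3125 = 59.9375.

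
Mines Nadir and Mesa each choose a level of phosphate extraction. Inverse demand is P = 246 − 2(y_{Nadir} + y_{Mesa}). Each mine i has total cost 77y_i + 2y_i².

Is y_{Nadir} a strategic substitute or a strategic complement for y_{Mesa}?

Mine Nadir's profit: π = y_{Nadir}(246 − 2(y_{Nadir} + y_{Mesa})) − 77y_{Nadir} − 2y_{Nadir}².
∂π/∂y_{Nadir} = 169 − 8y_{Nadir} − 2y_{Mesa} = 0, so y_{Nadir} = 21.125 − 0.25y_{Mesa}.
The best-response slope dy_{Nadir}/dy_{Mesa} = −0.25 < 0: the reaction function is downward-sloping, so the choices are strategic substitutes.

strategic substitutes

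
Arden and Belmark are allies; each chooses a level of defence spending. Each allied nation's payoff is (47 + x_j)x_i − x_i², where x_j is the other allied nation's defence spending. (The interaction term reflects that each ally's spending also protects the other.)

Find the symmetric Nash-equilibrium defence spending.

Arden's payoff is (47 + x_B)x_A − x_A².
∂π/∂x_A = 47 + x_B − 2x_A = 0, so x_A = 23.5 + 0.5x_B.
The game is symmetric, so in equilibrium x_B = x_A: the reaction function gives 0.5x_A = 23.5, hence x_A = 47.

47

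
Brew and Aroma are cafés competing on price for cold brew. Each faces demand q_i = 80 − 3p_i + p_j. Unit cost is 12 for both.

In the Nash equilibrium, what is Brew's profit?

Brew's profit: π = (p_{Brew} − 12)(80 − 3p_{Brew} + p_{Aroma}).
∂π/∂p_{Brew} = 116 − 6p_{Brew} + p_{Aroma} = 0 ⇒ p_{Brew} = 58/3 + (1/6)p_{Aroma}.
By symmetry p_{Aroma} = p_{Brew}; substituting into the reaction function, (5/6)p_{Brew} = 58/3 and p_{Brew} = 23.2.
q_{Brew} = 80 − 3·23.2 + 23.2 = 33.6.
Profit = (23.2 − 12)·33.6 = 376.32.

376.32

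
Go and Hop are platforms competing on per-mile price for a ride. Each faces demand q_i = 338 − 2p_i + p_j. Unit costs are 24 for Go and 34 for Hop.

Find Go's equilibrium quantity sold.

Go's profit: π = (p_{Go} − 24)(338 − 2p_{Go} + p_{Hop}).
∂π/∂p_{Go} = 386 − 4p_{Go} + p_{Hop} = 0 ⇒ p_{Go} = 96.5 + 0.25p_{Hop}.
Similarly p_{Hop} = 101.5 + 0.25p_{Go}.
Plugging p_{Hop} into Go's best response: p_{Go} = 96.5 + 0.25(101.5 + 0.25p_{Go}) ⇒ 0.9375p_{Go} = 121.875, so p_{Go} = 130.
Then p_{Hop} = 101.5 + 0.25·130 = 134.
q_{Go} = 338 − 2·130 + 134 = 212.

212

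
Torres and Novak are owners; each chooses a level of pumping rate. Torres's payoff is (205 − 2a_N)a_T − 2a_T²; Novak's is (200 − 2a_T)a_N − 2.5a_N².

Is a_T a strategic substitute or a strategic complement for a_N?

strategic substitutes

Expanding Torres's payoff: 205a_T − 2a_Na_T − 2a_T².
∂π/∂a_T = 205 − 2a_N − 4a_T = 0, so a_T = 51.25 − 0.5a_N.
The best-response slope da_T/da_N = −0.5 < 0: the reaction function is downward-sloping, so the choices are strategic substitutes.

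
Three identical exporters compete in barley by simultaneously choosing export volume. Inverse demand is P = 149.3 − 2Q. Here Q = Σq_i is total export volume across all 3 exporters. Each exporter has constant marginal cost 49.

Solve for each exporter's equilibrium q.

12.5375

A representative exporter's profit is π_i = q_i(149.3 − 2Q) − 49q_i, with Q = q_i + Σ_{j≠i} q_j.
First-order condition: 100.3 − 4q_i − 2Σ_{j≠i} q_j = 0.
With identical exporters, set every q_j = q: then 100.3 − 4q − 4q = 0, i.e. q = 100.3/8 = 12.5375.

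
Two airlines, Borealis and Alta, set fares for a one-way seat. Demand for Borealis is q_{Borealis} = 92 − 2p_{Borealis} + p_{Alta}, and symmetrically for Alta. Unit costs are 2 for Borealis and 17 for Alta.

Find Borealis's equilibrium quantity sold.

64

Borealis's profit: π = (p_{Borealis} − 2)(92 − 2p_{Borealis} + p_{Alta}).
∂π/∂p_{Borealis} = 96 − 4p_{Borealis} + p_{Alta} = 0 ⇒ p_{Borealis} = 24 + 0.25p_{Alta}.
Similarly p_{Alta} = 31.5 + 0.25p_{Borealis}.
Substituting the second reaction function into the first: p_{Borealis} = 24 + 0.25(31.5 + 0.25p_{Borealis}), which gives 0.9375p_{Borealis} = 31.875 ⇒ p_{Borealis} = 34.
Then p_{Alta} = 31.5 + 0.25·34 = 40.
q_{Borealis} = 92 − 2·34 + 40 = 64.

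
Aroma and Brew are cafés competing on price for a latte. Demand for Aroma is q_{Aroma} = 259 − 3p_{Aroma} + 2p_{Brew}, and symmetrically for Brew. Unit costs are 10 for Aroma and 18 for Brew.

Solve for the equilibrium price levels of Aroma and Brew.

Aroma's profit: π = (p_{Aroma} − 10)(259 − 3p_{Aroma} + 2p_{Brew}).
∂π/∂p_{Aroma} = 289 − 6p_{Aroma} + 2p_{Brew} = 0 ⇒ p_{Aroma} = 289/6 + (1/3)p_{Brew}.
Similarly p_{Brew} = 313/6 + (1/3)p_{Aroma}.
Solving the two reaction functions simultaneously: (1 − (1/3)(1/3))p_{Aroma} = 289/6 + (1/3)·(313/6), so (8/9)p_{Aroma} = 590/9 and p_{Aroma} = 73.75.
Then p_{Brew} = 313/6 + (1/3)·73.75 = 76.75.

73.75, 76.75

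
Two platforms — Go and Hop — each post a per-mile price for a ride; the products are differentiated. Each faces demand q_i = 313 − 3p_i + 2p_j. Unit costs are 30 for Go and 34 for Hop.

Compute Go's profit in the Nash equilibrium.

Go's profit: π = (p_{Go} − 30)(313 − 3p_{Go} + 2p_{Hop}).
∂π/∂p_{Go} = 403 − 6p_{Go} + 2p_{Hop} = 0 ⇒ p_{Go} = 403/6 + (1/3)p_{Hop}.
Similarly p_{Hop} = 415/6 + (1/3)p_{Go}.
Plugging p_{Hop} into Go's best response: p_{Go} = 403/6 + (1/3)(415/6 + (1/3)p_{Go}) ⇒ (8/9)p_{Go} = 812/9, so p_{Go} = 101.5.
Then p_{Hop} = 415/6 + (1/3)·101.5 = 103.
q_{Go} = 313 − 3·101.5 + 2·103 = 214.5.
Profit = (101.5 − 30)·214.5 = 15336.75.

15336.75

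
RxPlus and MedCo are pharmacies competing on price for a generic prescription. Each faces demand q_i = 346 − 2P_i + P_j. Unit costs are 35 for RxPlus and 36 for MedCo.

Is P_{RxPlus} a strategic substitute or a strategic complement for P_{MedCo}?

RxPlus's profit: π = (P_{RxPlus} − 35)(346 − 2P_{RxPlus} + P_{MedCo}).
∂π/∂P_{RxPlus} = 416 − 4P_{RxPlus} + P_{MedCo} = 0 ⇒ P_{RxPlus} = 104 + 0.25P_{MedCo}.
The best-response slope dP_{RxPlus}/dP_{MedCo} = 0.25 > 0: the reaction function is upward-sloping, so the choices are strategic complements.

strategic complements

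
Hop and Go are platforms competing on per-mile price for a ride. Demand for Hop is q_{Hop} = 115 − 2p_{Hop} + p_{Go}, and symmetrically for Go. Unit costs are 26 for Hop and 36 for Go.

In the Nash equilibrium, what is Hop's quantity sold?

62

Hop's profit: π = (p_{Hop} − 26)(115 − 2p_{Hop} + p_{Go}).
∂π/∂p_{Hop} = 167 − 4p_{Hop} + p_{Go} = 0 ⇒ p_{Hop} = 41.75 + 0.25p_{Go}.
Similarly p_{Go} = 46.75 + 0.25p_{Hop}.
Plugging p_{Go} into Hop's best response: p_{Hop} = 41.75 + 0.25(46.75 + 0.25p_{Hop}) ⇒ 0.9375p_{Hop} = 53.4375, so p_{Hop} = 57.
Then p_{Go} = 46.75 + 0.25·57 = 61.
q_{Hop} = 115 − 2·57 + 61 = 62.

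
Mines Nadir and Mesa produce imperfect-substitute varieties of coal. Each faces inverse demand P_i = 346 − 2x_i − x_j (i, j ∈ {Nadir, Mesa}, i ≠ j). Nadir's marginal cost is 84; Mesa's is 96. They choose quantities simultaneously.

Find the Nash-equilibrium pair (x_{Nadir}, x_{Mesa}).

Mine Nadir's profit: π = x_{Nadir}(346 − 2x_{Nadir} − x_{Mesa}) − 84x_{Nadir}.
∂π/∂x_{Nadir} = 262 − 4x_{Nadir} − x_{Mesa} = 0 ⇒ x_{Nadir} = 65.5 − 0.25x_{Mesa}.
Similarly x_{Mesa} = 62.5 − 0.25x_{Nadir}.
Solving the two reaction functions simultaneously: (1 − (−0.25)(−0.25))x_{Nadir} = 65.5 − 0.25·62.5, so 0.9375x_{Nadir} = 49.875 and x_{Nadir} = 53.2.
Then x_{Mesa} = 62.5 − 0.25·53.2 = 49.2.

53.2, 49.2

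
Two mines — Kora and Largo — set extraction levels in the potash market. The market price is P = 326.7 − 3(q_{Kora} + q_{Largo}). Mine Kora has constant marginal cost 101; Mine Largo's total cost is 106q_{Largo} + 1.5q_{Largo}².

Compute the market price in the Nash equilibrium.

Mine Kora's profit: π = q_{Kora}(326.7 − 3(q_{Kora} + q_{Largo})) − 101q_{Kora}.
∂π/∂q_{Kora} = 225.7 − 6q_{Kora} − 3q_{Largo} = 0, so q_{Kora} = 2257/60 − 0.5q_{Largo}.
For Largo: ∂π/∂q_{Largo} = 220.7 − 9q_{Largo} − 3q_{Kora} = 0 ⇒ q_{Largo} = 2207/90 − (1/3)q_{Kora}.
Substituting the second reaction function into the first: q_{Kora} = 2257/60 − 0.5(2207/90 − (1/3)q_{Kora}), which gives (5/6)q_{Kora} = 1141/45 ⇒ q_{Kora} = 2282/75.
Then q_{Largo} = 2207/90 − (1/3)·(2282/75) = 14.38.
Equilibrium price: P = 326.7 − 3·(6721/150) = 192.28.

192.28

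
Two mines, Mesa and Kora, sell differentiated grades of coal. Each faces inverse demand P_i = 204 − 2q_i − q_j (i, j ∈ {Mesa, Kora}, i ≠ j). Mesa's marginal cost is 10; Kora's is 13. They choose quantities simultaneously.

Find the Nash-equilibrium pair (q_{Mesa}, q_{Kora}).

39, 38

Mine Mesa's profit: π = q_{Mesa}(204 − 2q_{Mesa} − q_{Kora}) − 10q_{Mesa}.
∂π/∂q_{Mesa} = 194 − 4q_{Mesa} − q_{Kora} = 0 ⇒ q_{Mesa} = 48.5 − 0.25q_{Kora}.
Similarly q_{Kora} = 47.75 − 0.25q_{Mesa}.
Plugging q_{Kora} into Mesa's best response: q_{Mesa} = 48.5 − 0.25(47.75 − 0.25q_{Mesa}) ⇒ 0.9375q_{Mesa} = 36.5625, so q_{Mesa} = 39.
Then q_{Kora} = 47.75 − 0.25·39 = 38.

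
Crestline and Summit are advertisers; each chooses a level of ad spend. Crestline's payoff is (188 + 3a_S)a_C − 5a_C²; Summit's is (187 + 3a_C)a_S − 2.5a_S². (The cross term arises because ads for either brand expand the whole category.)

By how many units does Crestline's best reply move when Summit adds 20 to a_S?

6

Expanding Crestline's payoff: 188a_C + 3a_Sa_C − 5a_C².
∂π/∂a_C = 188 + 3a_S − 10a_C = 0, so a_C = 18.8 + 0.3a_S.
The reaction-function slope is 0.3, so a 20-unit rise in a_S moves a_C by 0.3 × 20 = 6. Crestline's best response rises — the actions are strategic complements.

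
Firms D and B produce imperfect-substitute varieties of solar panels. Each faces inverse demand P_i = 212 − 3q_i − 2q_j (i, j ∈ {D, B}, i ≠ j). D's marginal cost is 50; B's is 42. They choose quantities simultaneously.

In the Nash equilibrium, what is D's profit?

1170.1875

Firm D's profit: π = q_D(212 − 3q_D − 2q_B) − 50q_D.
∂π/∂q_D = 162 − 6q_D − 2q_B = 0 ⇒ q_D = 27 − (1/3)q_B.
Similarly q_B = 85/3 − (1/3)q_D.
Solving the two reaction functions simultaneously: (1 − (−1/3)(−1/3))q_D = 27 − (1/3)·(85/3), so (8/9)q_D = 158/9 and q_D = 19.75.
Then q_B = 85/3 − (1/3)·19.75 = 21.75.
P_D = 212 − 3·19.75 − 2·21.75 = 109.25.
Profit = (109.25 − 50)·19.75 = 1170.1875.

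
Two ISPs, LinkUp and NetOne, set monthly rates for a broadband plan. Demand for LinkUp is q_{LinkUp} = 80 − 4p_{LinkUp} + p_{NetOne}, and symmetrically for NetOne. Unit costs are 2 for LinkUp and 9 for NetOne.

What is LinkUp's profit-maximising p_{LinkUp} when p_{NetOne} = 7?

LinkUp's profit: π = (p_{LinkUp} − 2)(80 − 4p_{LinkUp} + p_{NetOne}).
∂π/∂p_{LinkUp} = 88 − 8p_{LinkUp} + p_{NetOne} = 0 ⇒ p_{LinkUp} = 11 + 0.125p_{NetOne}.
At p_{NetOne} = 7: p_{LinkUp} = 11 + 0.125·7 = 11.875.

11.875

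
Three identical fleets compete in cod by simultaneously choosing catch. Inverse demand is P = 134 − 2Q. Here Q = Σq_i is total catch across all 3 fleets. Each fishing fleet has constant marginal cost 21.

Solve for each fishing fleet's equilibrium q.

A representative fishing fleet's profit is π_i = q_i(134 − 2Q) − 21q_i, with Q = q_i + Σ_{j≠i} q_j.
First-order condition: 113 − 4q_i − 2Σ_{j≠i} q_j = 0.
Imposing symmetry (q_j = q for all j) turns Σ_{j≠i} q_j into 2q, so 113 = 8q and q = 14.125.

14.125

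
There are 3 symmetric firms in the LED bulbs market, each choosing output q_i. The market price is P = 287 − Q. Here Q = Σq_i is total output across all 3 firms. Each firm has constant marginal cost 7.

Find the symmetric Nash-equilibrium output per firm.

A representative firm's profit is π_i = q_i(287 − Q) − 7q_i, with Q = q_i + Σ_{j≠i} q_j.
First-order condition: 280 − 2q_i − Σ_{j≠i} q_j = 0.
With identical firms, set every q_j = q: then 280 − 2q − 2q = 0, i.e. q = 280/4 = 70.

70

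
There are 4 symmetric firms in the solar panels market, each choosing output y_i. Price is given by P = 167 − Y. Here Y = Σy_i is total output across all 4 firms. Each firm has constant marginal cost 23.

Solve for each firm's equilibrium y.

28.8

A representative firm's profit is π_i = y_i(167 − Y) − 23y_i, with Y = y_i + Σ_{j≠i} y_j.
First-order condition: 144 − 2y_i − Σ_{j≠i} y_j = 0.
With identical firms, set every y_j = y: then 144 − 2y − 3y = 0, i.e. y = 144/5 = 28.8.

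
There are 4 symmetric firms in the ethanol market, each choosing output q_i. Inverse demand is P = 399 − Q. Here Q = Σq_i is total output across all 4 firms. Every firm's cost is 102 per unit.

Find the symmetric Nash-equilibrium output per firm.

A representative firm's profit is π_i = q_i(399 − Q) − 102q_i, with Q = q_i + Σ_{j≠i} q_j.
First-order condition: 297 − 2q_i − Σ_{j≠i} q_j = 0.
Imposing symmetry (q_j = q for all j) turns Σ_{j≠i} q_j into 3q, so 297 = 5q and q = 59.4.

59.4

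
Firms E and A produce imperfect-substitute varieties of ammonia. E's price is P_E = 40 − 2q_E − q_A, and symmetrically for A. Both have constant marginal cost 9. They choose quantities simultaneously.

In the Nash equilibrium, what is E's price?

Firm E's profit: π = q_E(40 − 2q_E − q_A) − 9q_E.
∂π/∂q_E = 31 − 4q_E − q_A = 0 ⇒ q_E = 7.75 − 0.25q_A.
By symmetry q_A = q_E; substituting into the reaction function, 1.25q_E = 7.75 and q_E = 6.2.
P_E = 40 − 2·6.2 − 6.2 = 21.4.

21.4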